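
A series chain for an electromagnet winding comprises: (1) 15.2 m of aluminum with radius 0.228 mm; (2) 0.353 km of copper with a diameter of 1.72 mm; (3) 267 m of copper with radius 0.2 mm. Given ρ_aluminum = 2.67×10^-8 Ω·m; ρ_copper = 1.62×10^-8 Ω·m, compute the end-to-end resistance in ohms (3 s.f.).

39.4 Ω

Seg 1: A = πr² = π(2.2800e-04 m)² = 1.633e-07 m²
R_1 = (2.67×10^-8)(15.2)/(1.633e-07) = 2.485 Ω
Seg 2: A = π(d/2)² = π(8.6000e-04 m)² = 2.324e-06 m²
R_2 = (1.62×10^-8)(353)/(2.324e-06) = 2.461 Ω
Seg 3: A = πr² = π(2.0000e-04 m)² = 1.257e-07 m²
R_3 = (1.62×10^-8)(267)/(1.257e-07) = 34.42 Ω
R_total = R_1 + R_2 + R_3 = 39.4 Ω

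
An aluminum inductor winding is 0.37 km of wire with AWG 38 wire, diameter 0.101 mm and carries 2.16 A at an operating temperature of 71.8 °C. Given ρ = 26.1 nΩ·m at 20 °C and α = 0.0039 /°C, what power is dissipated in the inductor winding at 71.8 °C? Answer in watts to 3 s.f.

6760 W

ρ = 26.1 nΩ·m = 2.61×10^-8 Ω·m
A = π(0.101/2 mm)² = π(5.0500e-05 m)² = 8.012e-09 m²
R₍20₎ = ρL/A = (2.61×10^-8)(370)/(8.012e-09) = 1205 Ω
R₍71.8₎ = R₍20₎(1 + αΔT) = 1205 × (1 + 0.0039×51.8) = 1449 Ω
P = I²R = (2.16)² × 1449 = 6760 W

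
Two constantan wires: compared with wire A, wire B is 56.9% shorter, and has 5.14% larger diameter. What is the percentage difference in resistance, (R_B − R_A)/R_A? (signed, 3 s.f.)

-61.0%

R ∝ L/d², so R_B/R_A = (1 − 56.9/100) × (1 + 5.14/100)⁻²
= 0.431 × 0.9046 = 0.3899
(R_B − R_A)/R_A = 0.3899 − 1 = -61.0%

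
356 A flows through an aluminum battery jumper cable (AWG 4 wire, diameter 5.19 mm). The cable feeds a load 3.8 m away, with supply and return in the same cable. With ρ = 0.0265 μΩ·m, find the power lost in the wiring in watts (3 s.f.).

ρ = 0.0265 μΩ·m = 2.65×10^-8 Ω·m
A = π(5.19/2 mm)² = π(2.5950e-03 m)² = 2.116e-05 m²
Total conductor length (both ways) L = 2 × 3.8 = 7.6 m
R = ρL/A = (2.65×10^-8)(7.6)/(2.116e-05) = 0.00952 Ω
P = I²R = (356)² × 0.00952 = 1210 W

1210 W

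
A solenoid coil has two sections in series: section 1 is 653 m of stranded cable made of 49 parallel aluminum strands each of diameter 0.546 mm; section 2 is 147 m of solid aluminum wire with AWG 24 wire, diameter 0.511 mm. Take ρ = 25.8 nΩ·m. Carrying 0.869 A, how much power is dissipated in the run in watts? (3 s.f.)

15.1 W

ρ = 25.8 nΩ·m = 2.58×10^-8 Ω·m
Section 1: A_strand = π(2.7300e-04)² = 2.341e-07 m²; R₁ = ρL/(N·A_s) = (2.58×10^-8)(653)/(49×2.341e-07) = 1.468 Ω
Section 2: A = π(0.511/2 mm)² = π(2.5550e-04 m)² = 2.051e-07 m²
R₂ = (2.58×10^-8)(147)/(2.051e-07) = 18.49 Ω
R = R₁ + R₂ = 19.96 Ω
P = I²R = (0.869)² × 19.96 = 15.1 W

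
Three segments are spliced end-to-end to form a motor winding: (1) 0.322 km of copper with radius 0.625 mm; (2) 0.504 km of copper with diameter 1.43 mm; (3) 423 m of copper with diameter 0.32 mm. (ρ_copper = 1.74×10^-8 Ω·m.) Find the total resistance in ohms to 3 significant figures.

102 Ω

Seg 1: A = πr² = π(6.2500e-04 m)² = 1.227e-06 m²
R_1 = (1.74×10^-8)(322)/(1.227e-06) = 4.566 Ω
Seg 2: A = π(d/2)² = π(7.1500e-04 m)² = 1.606e-06 m²
R_2 = (1.74×10^-8)(504)/(1.606e-06) = 5.46 Ω
Seg 3: A = π(d/2)² = π(1.6000e-04 m)² = 8.042e-08 m²
R_3 = (1.74×10^-8)(423)/(8.042e-08) = 91.52 Ω
R_total = R_1 + R_2 + R_3 = 102 Ω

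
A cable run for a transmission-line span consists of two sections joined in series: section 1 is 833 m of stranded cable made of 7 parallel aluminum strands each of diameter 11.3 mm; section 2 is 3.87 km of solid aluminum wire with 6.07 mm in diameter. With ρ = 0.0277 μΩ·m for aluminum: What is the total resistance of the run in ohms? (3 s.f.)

ρ = 0.0277 μΩ·m = 2.77×10^-8 Ω·m
Section 1: A_strand = π(5.6500e-03)² = 1.003e-04 m²; R₁ = ρL/(N·A_s) = (2.77×10^-8)(833)/(7×1.003e-04) = 0.03287 Ω
Section 2: A = π(d/2)² = π(3.0350e-03 m)² = 2.894e-05 m²
R₂ = (2.77×10^-8)(3870)/(2.894e-05) = 3.704 Ω
R = R₁ + R₂ = 3.74 Ω

3.74 Ω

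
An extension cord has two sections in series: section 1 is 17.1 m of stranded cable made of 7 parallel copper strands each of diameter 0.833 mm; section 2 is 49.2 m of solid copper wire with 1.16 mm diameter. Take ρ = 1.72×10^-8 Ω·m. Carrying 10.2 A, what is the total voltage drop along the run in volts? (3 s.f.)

Section 1: A_strand = π(4.1650e-04)² = 5.450e-07 m²; R₁ = ρL/(N·A_s) = (1.72×10^-8)(17.1)/(7×5.450e-07) = 0.0771 Ω
Section 2: A = π(d/2)² = π(5.8000e-04 m)² = 1.057e-06 m²
R₂ = (1.72×10^-8)(49.2)/(1.057e-06) = 0.8007 Ω
R = R₁ + R₂ = 0.8778 Ω
V = IR = 10.2 × 0.8778 = 8.95 V

8.95 V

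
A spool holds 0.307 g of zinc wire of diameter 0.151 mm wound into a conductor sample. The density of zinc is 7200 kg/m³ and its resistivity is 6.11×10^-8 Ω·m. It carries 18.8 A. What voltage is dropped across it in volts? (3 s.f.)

A = π(d/2)² = π(7.5500e-05 m)² = 1.7908e-08 m²
L = m/(density·A) = 3.070×10^-4/(7200×1.7908e-08) = 2.381 m
R = ρL/A = (6.11×10^-8)(2.381)/(1.7908e-08) = 8.124 Ω
V = IR = 18.8 × 8.124 = 153 V

153 V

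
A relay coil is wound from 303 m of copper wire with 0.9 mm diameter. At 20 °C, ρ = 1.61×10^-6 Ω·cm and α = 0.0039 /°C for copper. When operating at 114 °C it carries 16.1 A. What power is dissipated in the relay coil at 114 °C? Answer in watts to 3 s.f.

ρ = 1.61×10^-6 Ω·cm = 1.61×10^-8 Ω·m
A = π(d/2)² = π(4.5000e-04 m)² = 6.362e-07 m²
R₍20₎ = ρL/A = (1.61×10^-8)(303)/(6.362e-07) = 7.668 Ω
R₍114₎ = R₍20₎(1 + αΔT) = 7.668 × (1 + 0.0039×94) = 10.48 Ω
P = I²R = (16.1)² × 10.48 = 2720 W

2720 W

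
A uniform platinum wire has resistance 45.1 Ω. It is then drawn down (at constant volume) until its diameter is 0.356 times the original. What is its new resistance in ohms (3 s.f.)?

2810 Ω

Volume constant ⇒ L' = L/r² with r = 0.356. R' = ρL'/A' = ρ(L/r²)/(πr²d₀²/4) = R/r⁴.
R' = 62.26 × 45.1 = 2810 Ω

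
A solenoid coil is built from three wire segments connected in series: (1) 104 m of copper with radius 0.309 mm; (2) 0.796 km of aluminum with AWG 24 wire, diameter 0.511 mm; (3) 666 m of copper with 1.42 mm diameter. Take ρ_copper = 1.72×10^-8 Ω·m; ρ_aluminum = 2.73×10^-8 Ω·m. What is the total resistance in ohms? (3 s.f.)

Seg 1: A = πr² = π(3.0900e-04 m)² = 3.000e-07 m²
R_1 = (1.72×10^-8)(104)/(3.000e-07) = 5.963 Ω
Seg 2: A = π(0.511/2 mm)² = π(2.5550e-04 m)² = 2.051e-07 m²
R_2 = (2.73×10^-8)(796)/(2.051e-07) = 106 Ω
Seg 3: A = π(d/2)² = π(7.1000e-04 m)² = 1.584e-06 m²
R_3 = (1.72×10^-8)(666)/(1.584e-06) = 7.233 Ω
R_total = R_1 + R_2 + R_3 = 119 Ω

119 Ω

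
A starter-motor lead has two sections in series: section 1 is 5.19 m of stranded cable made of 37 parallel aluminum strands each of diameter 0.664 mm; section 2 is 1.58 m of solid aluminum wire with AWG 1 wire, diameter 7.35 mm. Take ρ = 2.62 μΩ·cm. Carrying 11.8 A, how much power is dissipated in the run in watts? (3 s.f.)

1.61 W

ρ = 2.62 μΩ·cm = 2.62×10^-8 Ω·m
Section 1: A_strand = π(3.3200e-04)² = 3.463e-07 m²; R₁ = ρL/(N·A_s) = (2.62×10^-8)(5.19)/(37×3.463e-07) = 0.01061 Ω
Section 2: A = π(7.35/2 mm)² = π(3.6750e-03 m)² = 4.243e-05 m²
R₂ = (2.62×10^-8)(1.58)/(4.243e-05) = 9.756×10^-4 Ω
R = R₁ + R₂ = 0.01159 Ω
P = I²R = (11.8)² × 0.01159 = 1.61 W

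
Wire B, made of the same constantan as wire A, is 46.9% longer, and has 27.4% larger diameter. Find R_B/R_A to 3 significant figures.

R ∝ L/d², so R_B/R_A = (1 + 46.9/100) × (1 + 27.4/100)⁻²
= 1.469 × 0.6161 = 0.905

0.905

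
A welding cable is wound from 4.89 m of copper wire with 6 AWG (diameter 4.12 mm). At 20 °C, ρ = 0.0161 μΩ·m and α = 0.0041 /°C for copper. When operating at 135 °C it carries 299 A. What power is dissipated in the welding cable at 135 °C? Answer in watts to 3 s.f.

777 W

ρ = 0.0161 μΩ·m = 1.61×10^-8 Ω·m
A = π(4.12/2 mm)² = π(2.0600e-03 m)² = 1.333e-05 m²
R₍20₎ = ρL/A = (1.61×10^-8)(4.89)/(1.333e-05) = 0.005905 Ω
R₍135₎ = R₍20₎(1 + αΔT) = 0.005905 × (1 + 0.0041×115) = 0.00869 Ω
P = I²R = (299)² × 0.00869 = 777 W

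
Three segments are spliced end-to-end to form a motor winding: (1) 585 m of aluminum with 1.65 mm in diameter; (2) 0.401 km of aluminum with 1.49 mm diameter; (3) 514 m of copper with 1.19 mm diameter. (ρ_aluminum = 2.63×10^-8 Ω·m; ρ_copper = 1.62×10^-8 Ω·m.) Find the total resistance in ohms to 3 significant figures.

Seg 1: A = π(d/2)² = π(8.2500e-04 m)² = 2.138e-06 m²
R_1 = (2.63×10^-8)(585)/(2.138e-06) = 7.195 Ω
Seg 2: A = π(d/2)² = π(7.4500e-04 m)² = 1.744e-06 m²
R_2 = (2.63×10^-8)(401)/(1.744e-06) = 6.048 Ω
Seg 3: A = π(d/2)² = π(5.9500e-04 m)² = 1.112e-06 m²
R_3 = (1.62×10^-8)(514)/(1.112e-06) = 7.487 Ω
R_total = R_1 + R_2 + R_3 = 20.7 Ω

20.7 Ω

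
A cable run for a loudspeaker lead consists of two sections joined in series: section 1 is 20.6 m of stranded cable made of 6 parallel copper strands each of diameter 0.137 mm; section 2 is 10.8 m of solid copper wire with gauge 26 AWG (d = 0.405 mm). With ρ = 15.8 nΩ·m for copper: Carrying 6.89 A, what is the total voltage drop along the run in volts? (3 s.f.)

ρ = 15.8 nΩ·m = 1.58×10^-8 Ω·m
Section 1: A_strand = π(6.8500e-05)² = 1.474e-08 m²; R₁ = ρL/(N·A_s) = (1.58×10^-8)(20.6)/(6×1.474e-08) = 3.68 Ω
Section 2: A = π(0.405/2 mm)² = π(2.0250e-04 m)² = 1.288e-07 m²
R₂ = (1.58×10^-8)(10.8)/(1.288e-07) = 1.325 Ω
R = R₁ + R₂ = 5.005 Ω
V = IR = 6.89 × 5.005 = 34.5 V

34.5 V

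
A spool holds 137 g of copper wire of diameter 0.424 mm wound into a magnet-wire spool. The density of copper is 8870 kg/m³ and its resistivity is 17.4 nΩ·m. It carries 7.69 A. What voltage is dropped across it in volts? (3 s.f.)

104 V

ρ = 17.4 nΩ·m = 1.74×10^-8 Ω·m
A = π(d/2)² = π(2.1200e-04 m)² = 1.4120e-07 m²
L = m/(density·A) = 0.137/(8870×1.4120e-07) = 109.4 m
R = ρL/A = (1.74×10^-8)(109.4)/(1.4120e-07) = 13.48 Ω
V = IR = 7.69 × 13.48 = 104 V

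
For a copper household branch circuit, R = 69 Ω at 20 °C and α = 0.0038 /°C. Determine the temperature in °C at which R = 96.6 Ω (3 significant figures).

R = R₀(1 + α(T − T₀)) ⇒ T = T₀ + (R/R₀ − 1)/α
T = 20 + (96.6/69 − 1)/0.0038 = 20 + (0.4)/0.0038 = 125 °C

125 °C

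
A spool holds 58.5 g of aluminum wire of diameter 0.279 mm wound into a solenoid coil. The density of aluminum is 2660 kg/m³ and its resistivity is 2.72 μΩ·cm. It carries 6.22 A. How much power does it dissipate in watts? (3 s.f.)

6190 W

ρ = 2.72 μΩ·cm = 2.72×10^-8 Ω·m
A = π(d/2)² = π(1.3950e-04 m)² = 6.1136e-08 m²
L = m/(density·A) = 0.0585/(2660×6.1136e-08) = 359.7 m
R = ρL/A = (2.72×10^-8)(359.7)/(6.1136e-08) = 160 Ω
P = I²R = (6.22)² × 160 = 6190 W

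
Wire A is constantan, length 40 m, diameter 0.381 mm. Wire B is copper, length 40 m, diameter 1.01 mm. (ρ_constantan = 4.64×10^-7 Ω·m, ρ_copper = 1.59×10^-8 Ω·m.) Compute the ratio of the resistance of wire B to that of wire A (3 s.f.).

R ∝ ρL/d², so R_B/R_A = (ρ_B/ρ_A) × (d_A/d_B)²
= (1.59×10^-8/4.64×10^-7) × (0.381/1.01)² = 0.00488

0.00488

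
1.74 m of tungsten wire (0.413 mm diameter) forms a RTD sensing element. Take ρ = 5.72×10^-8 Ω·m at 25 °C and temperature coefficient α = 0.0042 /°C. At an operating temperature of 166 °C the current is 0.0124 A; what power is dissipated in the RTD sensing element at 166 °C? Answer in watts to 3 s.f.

1.82×10^-4 W

A = π(d/2)² = π(2.0650e-04 m)² = 1.340e-07 m²
R₍25₎ = ρL/A = (5.72×10^-8)(1.74)/(1.340e-07) = 0.7429 Ω
R₍166₎ = R₍25₎(1 + αΔT) = 0.7429 × (1 + 0.0042×141) = 1.183 Ω
P = I²R = (0.0124)² × 1.183 = 1.82×10^-4 W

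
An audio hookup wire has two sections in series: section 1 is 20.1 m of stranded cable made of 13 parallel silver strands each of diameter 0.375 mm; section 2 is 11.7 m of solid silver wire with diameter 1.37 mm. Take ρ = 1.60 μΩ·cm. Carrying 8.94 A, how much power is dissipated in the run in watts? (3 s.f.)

28.1 W

ρ = 1.60 μΩ·cm = 1.60×10^-8 Ω·m
Section 1: A_strand = π(1.8750e-04)² = 1.104e-07 m²; R₁ = ρL/(N·A_s) = (1.60×10^-8)(20.1)/(13×1.104e-07) = 0.224 Ω
Section 2: A = π(d/2)² = π(6.8500e-04 m)² = 1.474e-06 m²
R₂ = (1.60×10^-8)(11.7)/(1.474e-06) = 0.127 Ω
R = R₁ + R₂ = 0.351 Ω
P = I²R = (8.94)² × 0.351 = 28.1 W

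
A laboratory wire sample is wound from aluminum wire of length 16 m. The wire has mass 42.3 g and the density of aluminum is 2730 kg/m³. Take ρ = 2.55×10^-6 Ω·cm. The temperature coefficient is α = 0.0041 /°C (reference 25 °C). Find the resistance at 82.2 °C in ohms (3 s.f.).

0.520 Ω

ρ = 2.55×10^-6 Ω·cm = 2.55×10^-8 Ω·m
A = m/(density·L) = 0.0423/(2730×16) = 9.6841e-07 m²
R = ρL/A = (2.55×10^-8)(16)/(9.6841e-07) = 0.4213 Ω
R(82.2 °C) = 0.4213 × (1 + 0.0041×57.2) = 0.520 Ω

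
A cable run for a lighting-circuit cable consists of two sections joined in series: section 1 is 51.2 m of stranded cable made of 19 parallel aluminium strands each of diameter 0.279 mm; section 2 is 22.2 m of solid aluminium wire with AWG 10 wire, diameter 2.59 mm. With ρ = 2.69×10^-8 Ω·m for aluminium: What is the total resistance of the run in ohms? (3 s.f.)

1.30 Ω

Section 1: A_strand = π(1.3950e-04)² = 6.114e-08 m²; R₁ = ρL/(N·A_s) = (2.69×10^-8)(51.2)/(19×6.114e-08) = 1.186 Ω
Section 2: A = π(2.59/2 mm)² = π(1.2950e-03 m)² = 5.269e-06 m²
R₂ = (2.69×10^-8)(22.2)/(5.269e-06) = 0.1133 Ω
R = R₁ + R₂ = 1.30 Ω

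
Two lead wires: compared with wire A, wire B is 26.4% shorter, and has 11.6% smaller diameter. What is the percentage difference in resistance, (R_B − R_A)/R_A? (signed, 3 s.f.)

-5.82%

R ∝ L/d², so R_B/R_A = (1 − 26.4/100) × (1 − 11.6/100)⁻²
= 0.736 × 1.28 = 0.9418
(R_B − R_A)/R_A = 0.9418 − 1 = -5.82%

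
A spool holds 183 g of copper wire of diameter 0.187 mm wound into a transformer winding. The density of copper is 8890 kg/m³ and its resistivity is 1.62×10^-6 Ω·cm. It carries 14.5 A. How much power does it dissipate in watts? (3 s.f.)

ρ = 1.62×10^-6 Ω·cm = 1.62×10^-8 Ω·m
A = π(d/2)² = π(9.3500e-05 m)² = 2.7465e-08 m²
L = m/(density·A) = 0.183/(8890×2.7465e-08) = 749.5 m
R = ρL/A = (1.62×10^-8)(749.5)/(2.7465e-08) = 442.1 Ω
P = I²R = (14.5)² × 442.1 = 93000 W

93000 W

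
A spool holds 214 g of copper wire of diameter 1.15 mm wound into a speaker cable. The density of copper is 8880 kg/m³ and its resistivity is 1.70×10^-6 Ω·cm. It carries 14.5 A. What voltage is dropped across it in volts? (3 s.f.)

ρ = 1.70×10^-6 Ω·cm = 1.70×10^-8 Ω·m
A = π(d/2)² = π(5.7500e-04 m)² = 1.0387e-06 m²
L = m/(density·A) = 0.214/(8880×1.0387e-06) = 23.2 m
R = ρL/A = (1.70×10^-8)(23.2)/(1.0387e-06) = 0.3797 Ω
V = IR = 14.5 × 0.3797 = 5.51 V

5.51 V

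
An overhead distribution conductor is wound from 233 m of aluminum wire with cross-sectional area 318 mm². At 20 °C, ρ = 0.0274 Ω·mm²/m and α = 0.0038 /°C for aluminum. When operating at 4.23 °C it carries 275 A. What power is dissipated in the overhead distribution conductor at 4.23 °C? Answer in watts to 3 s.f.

1430 W

ρ = 0.0274 Ω·mm²/m = 2.74×10^-8 Ω·m
A = 318 mm² = 3.180e-04 m²
R₍20₎ = ρL/A = (2.74×10^-8)(233)/(3.180e-04) = 0.02008 Ω
R₍4.23₎ = R₍20₎(1 + αΔT) = 0.02008 × (1 + 0.0038×-15.8) = 0.01887 Ω
P = I²R = (275)² × 0.01887 = 1430 W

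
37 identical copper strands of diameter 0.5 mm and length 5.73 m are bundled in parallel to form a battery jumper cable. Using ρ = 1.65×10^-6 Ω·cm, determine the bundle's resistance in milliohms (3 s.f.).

13.0 mΩ

ρ = 1.65×10^-6 Ω·cm = 1.65×10^-8 Ω·m
A_strand = π(2.5000e-04 m)² = 1.963e-07 m²
R_strand = ρL/A = (1.65×10^-8)(5.73)/(1.963e-07) = 0.4815 Ω
R_total = R_strand/N = 0.4815/37 = 13.0 mΩ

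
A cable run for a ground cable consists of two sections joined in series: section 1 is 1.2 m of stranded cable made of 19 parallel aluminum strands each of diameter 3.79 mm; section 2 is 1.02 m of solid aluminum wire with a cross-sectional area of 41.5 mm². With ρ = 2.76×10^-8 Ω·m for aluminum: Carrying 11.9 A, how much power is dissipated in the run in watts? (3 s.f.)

Section 1: A_strand = π(1.8950e-03)² = 1.128e-05 m²; R₁ = ρL/(N·A_s) = (2.76×10^-8)(1.2)/(19×1.128e-05) = 1.545×10^-4 Ω
Section 2: A = 41.5 mm² = 4.150e-05 m²
R₂ = (2.76×10^-8)(1.02)/(4.150e-05) = 6.784×10^-4 Ω
R = R₁ + R₂ = 8.329×10^-4 Ω
P = I²R = (11.9)² × 8.329×10^-4 = 0.118 W

0.118 W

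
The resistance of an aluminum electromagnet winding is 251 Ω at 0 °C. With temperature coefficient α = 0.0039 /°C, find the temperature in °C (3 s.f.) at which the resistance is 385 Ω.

R = R₀(1 + α(T − T₀)) ⇒ T = T₀ + (R/R₀ − 1)/α
T = 0 + (385/251 − 1)/0.0039 = 0 + (0.5339)/0.0039 = 137 °C

137 °C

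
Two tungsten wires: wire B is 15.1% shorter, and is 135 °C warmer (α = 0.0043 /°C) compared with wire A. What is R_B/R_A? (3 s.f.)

1.34

R ∝ ρL/d² with ρ ∝ (1+αΔT), so R_B/R_A = (1 − 15.1/100) × (1 + 0.0043×135)
= 0.849 × 1.581 = 1.34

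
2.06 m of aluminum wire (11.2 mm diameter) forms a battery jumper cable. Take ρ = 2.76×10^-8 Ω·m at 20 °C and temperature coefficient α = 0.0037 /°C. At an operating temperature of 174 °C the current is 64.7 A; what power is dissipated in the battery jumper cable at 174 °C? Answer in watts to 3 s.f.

A = π(d/2)² = π(5.6000e-03 m)² = 9.852e-05 m²
R₍20₎ = ρL/A = (2.76×10^-8)(2.06)/(9.852e-05) = 5.771×10^-4 Ω
R₍174₎ = R₍20₎(1 + αΔT) = 5.771×10^-4 × (1 + 0.0037×154) = 9.059×10^-4 Ω
P = I²R = (64.7)² × 9.059×10^-4 = 3.79 W

3.79 W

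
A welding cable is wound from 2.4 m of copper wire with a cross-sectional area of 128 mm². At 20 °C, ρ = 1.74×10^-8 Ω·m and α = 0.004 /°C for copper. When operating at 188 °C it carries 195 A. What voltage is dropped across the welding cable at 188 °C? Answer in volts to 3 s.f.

A = 128 mm² = 1.280e-04 m²
R₍20₎ = ρL/A = (1.74×10^-8)(2.4)/(1.280e-04) = 3.262×10^-4 Ω
R₍188₎ = R₍20₎(1 + αΔT) = 3.262×10^-4 × (1 + 0.004×168) = 5.455×10^-4 Ω
V = IR = 195 × 5.455×10^-4 = 0.106 V

0.106 V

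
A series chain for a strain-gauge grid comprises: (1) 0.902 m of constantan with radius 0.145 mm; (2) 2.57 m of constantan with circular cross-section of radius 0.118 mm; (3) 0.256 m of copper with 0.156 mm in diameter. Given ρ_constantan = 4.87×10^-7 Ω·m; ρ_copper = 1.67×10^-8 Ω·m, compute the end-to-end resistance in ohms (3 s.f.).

35.5 Ω

Seg 1: A = πr² = π(1.4500e-04 m)² = 6.605e-08 m²
R_1 = (4.87×10^-7)(0.902)/(6.605e-08) = 6.65 Ω
Seg 2: A = πr² = π(1.1800e-04 m)² = 4.374e-08 m²
R_2 = (4.87×10^-7)(2.57)/(4.374e-08) = 28.61 Ω
Seg 3: A = π(d/2)² = π(7.8000e-05 m)² = 1.911e-08 m²
R_3 = (1.67×10^-8)(0.256)/(1.911e-08) = 0.2237 Ω
R_total = R_1 + R_2 + R_3 = 35.5 Ω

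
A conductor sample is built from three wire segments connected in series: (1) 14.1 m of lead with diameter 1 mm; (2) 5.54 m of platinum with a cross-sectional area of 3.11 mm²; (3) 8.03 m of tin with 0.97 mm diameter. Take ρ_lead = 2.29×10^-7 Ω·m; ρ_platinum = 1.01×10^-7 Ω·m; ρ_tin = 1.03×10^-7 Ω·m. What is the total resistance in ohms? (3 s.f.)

Seg 1: A = π(d/2)² = π(5.0000e-04 m)² = 7.854e-07 m²
R_1 = (2.29×10^-7)(14.1)/(7.854e-07) = 4.111 Ω
Seg 2: A = 3.11 mm² = 3.110e-06 m²
R_2 = (1.01×10^-7)(5.54)/(3.110e-06) = 0.1799 Ω
Seg 3: A = π(d/2)² = π(4.8500e-04 m)² = 7.390e-07 m²
R_3 = (1.03×10^-7)(8.03)/(7.390e-07) = 1.119 Ω
R_total = R_1 + R_2 + R_3 = 5.41 Ω

5.41 Ω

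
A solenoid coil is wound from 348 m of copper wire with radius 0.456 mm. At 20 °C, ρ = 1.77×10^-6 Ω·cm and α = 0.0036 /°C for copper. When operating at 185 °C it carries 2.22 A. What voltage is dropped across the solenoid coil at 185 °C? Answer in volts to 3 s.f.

ρ = 1.77×10^-6 Ω·cm = 1.77×10^-8 Ω·m
A = πr² = π(4.5600e-04 m)² = 6.533e-07 m²
R₍20₎ = ρL/A = (1.77×10^-8)(348)/(6.533e-07) = 9.429 Ω
R₍185₎ = R₍20₎(1 + αΔT) = 9.429 × (1 + 0.0036×165) = 15.03 Ω
V = IR = 2.22 × 15.03 = 33.4 V

33.4 V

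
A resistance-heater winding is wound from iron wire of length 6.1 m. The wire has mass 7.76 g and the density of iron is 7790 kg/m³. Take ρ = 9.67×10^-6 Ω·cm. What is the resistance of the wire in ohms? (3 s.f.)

3.61 Ω

ρ = 9.67×10^-6 Ω·cm = 9.67×10^-8 Ω·m
A = m/(density·L) = 0.00776/(7790×6.1) = 1.6330e-07 m²
R = ρL/A = (9.67×10^-8)(6.1)/(1.6330e-07) = 3.61 Ω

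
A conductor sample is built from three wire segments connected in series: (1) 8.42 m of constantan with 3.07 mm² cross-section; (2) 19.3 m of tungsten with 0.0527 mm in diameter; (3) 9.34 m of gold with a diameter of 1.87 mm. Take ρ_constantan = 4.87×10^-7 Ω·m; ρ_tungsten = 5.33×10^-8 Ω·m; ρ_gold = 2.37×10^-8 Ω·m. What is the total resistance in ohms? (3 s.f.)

Seg 1: A = 3.07 mm² = 3.070e-06 m²
R_1 = (4.87×10^-7)(8.42)/(3.070e-06) = 1.336 Ω
Seg 2: A = π(d/2)² = π(2.6350e-05 m)² = 2.181e-09 m²
R_2 = (5.33×10^-8)(19.3)/(2.181e-09) = 471.6 Ω
Seg 3: A = π(d/2)² = π(9.3500e-04 m)² = 2.746e-06 m²
R_3 = (2.37×10^-8)(9.34)/(2.746e-06) = 0.0806 Ω
R_total = R_1 + R_2 + R_3 = 473 Ω

473 Ω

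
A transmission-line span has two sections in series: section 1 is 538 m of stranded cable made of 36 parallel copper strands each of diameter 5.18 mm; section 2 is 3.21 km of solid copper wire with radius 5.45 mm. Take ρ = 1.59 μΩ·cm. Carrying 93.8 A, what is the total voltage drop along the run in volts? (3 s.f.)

52.4 V

ρ = 1.59 μΩ·cm = 1.59×10^-8 Ω·m
Section 1: A_strand = π(2.5900e-03)² = 2.107e-05 m²; R₁ = ρL/(N·A_s) = (1.59×10^-8)(538)/(36×2.107e-05) = 0.01128 Ω
Section 2: A = πr² = π(5.4500e-03 m)² = 9.331e-05 m²
R₂ = (1.59×10^-8)(3210)/(9.331e-05) = 0.547 Ω
R = R₁ + R₂ = 0.5582 Ω
V = IR = 93.8 × 0.5582 = 52.4 V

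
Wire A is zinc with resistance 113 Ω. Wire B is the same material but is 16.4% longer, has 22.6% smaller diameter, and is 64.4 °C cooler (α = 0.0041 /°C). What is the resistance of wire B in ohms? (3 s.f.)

R ∝ ρL/d² with ρ ∝ (1+αΔT), so R_B/R_A = (1 + 16.4/100) × (1 − 22.6/100)⁻² × (1 − 0.0041×64.4)
= 1.164 × 1.669 × 0.736 = 1.43
R_B = 1.43 × 113 = 162 Ω

162 Ω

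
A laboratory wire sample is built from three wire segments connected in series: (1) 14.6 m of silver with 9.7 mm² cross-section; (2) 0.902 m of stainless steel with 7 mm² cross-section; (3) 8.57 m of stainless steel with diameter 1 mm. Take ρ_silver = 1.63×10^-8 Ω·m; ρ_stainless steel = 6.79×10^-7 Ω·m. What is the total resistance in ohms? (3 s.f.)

Seg 1: A = 9.7 mm² = 9.700e-06 m²
R_1 = (1.63×10^-8)(14.6)/(9.700e-06) = 0.02453 Ω
Seg 2: A = 7 mm² = 7.000e-06 m²
R_2 = (6.79×10^-7)(0.902)/(7.000e-06) = 0.08749 Ω
Seg 3: A = π(d/2)² = π(5.0000e-04 m)² = 7.854e-07 m²
R_3 = (6.79×10^-7)(8.57)/(7.854e-07) = 7.409 Ω
R_total = R_1 + R_2 + R_3 = 7.52 Ω

7.52 Ω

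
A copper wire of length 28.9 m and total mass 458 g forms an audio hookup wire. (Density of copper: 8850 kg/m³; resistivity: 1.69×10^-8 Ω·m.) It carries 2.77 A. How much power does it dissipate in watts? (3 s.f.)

2.09 W

A = m/(density·L) = 0.458/(8850×28.9) = 1.7907e-06 m²
R = ρL/A = (1.69×10^-8)(28.9)/(1.7907e-06) = 0.2727 Ω
P = I²R = (2.77)² × 0.2727 = 2.09 W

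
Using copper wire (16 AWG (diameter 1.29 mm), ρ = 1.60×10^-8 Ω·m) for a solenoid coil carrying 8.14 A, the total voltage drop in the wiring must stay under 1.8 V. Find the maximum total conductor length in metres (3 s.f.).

18.1 m

A = π(1.29/2 mm)² = π(6.4500e-04 m)² = 1.307e-06 m²
L_max = V_max·A/(1·ρI) = (1.8)(1.307e-06)/(1.60×10^-8×8.14) = 18.1 m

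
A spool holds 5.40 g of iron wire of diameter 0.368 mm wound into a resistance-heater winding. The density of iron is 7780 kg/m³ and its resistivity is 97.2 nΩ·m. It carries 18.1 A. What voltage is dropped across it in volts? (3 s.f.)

ρ = 97.2 nΩ·m = 9.72×10^-8 Ω·m
A = π(d/2)² = π(1.8400e-04 m)² = 1.0636e-07 m²
L = m/(density·A) = 0.0054/(7780×1.0636e-07) = 6.526 m
R = ρL/A = (9.72×10^-8)(6.526)/(1.0636e-07) = 5.964 Ω
V = IR = 18.1 × 5.964 = 108 V

108 V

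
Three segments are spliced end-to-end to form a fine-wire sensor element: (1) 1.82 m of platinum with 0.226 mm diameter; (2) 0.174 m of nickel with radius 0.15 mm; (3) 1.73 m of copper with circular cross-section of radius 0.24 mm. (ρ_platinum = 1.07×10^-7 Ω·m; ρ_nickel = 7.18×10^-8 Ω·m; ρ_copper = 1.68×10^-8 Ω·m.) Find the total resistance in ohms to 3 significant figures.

Seg 1: A = π(d/2)² = π(1.1300e-04 m)² = 4.011e-08 m²
R_1 = (1.07×10^-7)(1.82)/(4.011e-08) = 4.855 Ω
Seg 2: A = πr² = π(1.5000e-04 m)² = 7.069e-08 m²
R_2 = (7.18×10^-8)(0.174)/(7.069e-08) = 0.1767 Ω
Seg 3: A = πr² = π(2.4000e-04 m)² = 1.810e-07 m²
R_3 = (1.68×10^-8)(1.73)/(1.810e-07) = 0.1606 Ω
R_total = R_1 + R_2 + R_3 = 5.19 Ω

5.19 Ω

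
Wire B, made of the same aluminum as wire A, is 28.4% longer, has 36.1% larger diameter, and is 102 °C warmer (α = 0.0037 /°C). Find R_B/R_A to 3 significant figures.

0.955

R ∝ ρL/d² with ρ ∝ (1+αΔT), so R_B/R_A = (1 + 28.4/100) × (1 + 36.1/100)⁻² × (1 + 0.0037×102)
= 1.284 × 0.5399 × 1.377 = 0.955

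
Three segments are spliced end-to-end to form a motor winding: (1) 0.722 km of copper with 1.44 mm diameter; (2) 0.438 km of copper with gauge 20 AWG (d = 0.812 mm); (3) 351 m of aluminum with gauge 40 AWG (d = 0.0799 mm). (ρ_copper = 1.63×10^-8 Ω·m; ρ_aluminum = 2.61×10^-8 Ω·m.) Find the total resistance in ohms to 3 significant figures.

1850 Ω

Seg 1: A = π(d/2)² = π(7.2000e-04 m)² = 1.629e-06 m²
R_1 = (1.63×10^-8)(722)/(1.629e-06) = 7.226 Ω
Seg 2: A = π(0.812/2 mm)² = π(4.0600e-04 m)² = 5.178e-07 m²
R_2 = (1.63×10^-8)(438)/(5.178e-07) = 13.79 Ω
Seg 3: A = π(0.0799/2 mm)² = π(3.9950e-05 m)² = 5.014e-09 m²
R_3 = (2.61×10^-8)(351)/(5.014e-09) = 1827 Ω
R_total = R_1 + R_2 + R_3 = 1850 Ω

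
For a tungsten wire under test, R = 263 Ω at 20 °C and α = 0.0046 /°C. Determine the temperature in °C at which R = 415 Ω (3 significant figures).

R = R₀(1 + α(T − T₀)) ⇒ T = T₀ + (R/R₀ − 1)/α
T = 20 + (415/263 − 1)/0.0046 = 20 + (0.5779)/0.0046 = 146 °C

146 °C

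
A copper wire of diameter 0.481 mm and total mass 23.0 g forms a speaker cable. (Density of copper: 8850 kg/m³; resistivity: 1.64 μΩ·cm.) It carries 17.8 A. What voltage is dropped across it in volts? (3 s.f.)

ρ = 1.64 μΩ·cm = 1.64×10^-8 Ω·m
A = π(d/2)² = π(2.4050e-04 m)² = 1.8171e-07 m²
L = m/(density·A) = 0.023/(8850×1.8171e-07) = 14.3 m
R = ρL/A = (1.64×10^-8)(14.3)/(1.8171e-07) = 1.291 Ω
V = IR = 17.8 × 1.291 = 23.0 V

23.0 V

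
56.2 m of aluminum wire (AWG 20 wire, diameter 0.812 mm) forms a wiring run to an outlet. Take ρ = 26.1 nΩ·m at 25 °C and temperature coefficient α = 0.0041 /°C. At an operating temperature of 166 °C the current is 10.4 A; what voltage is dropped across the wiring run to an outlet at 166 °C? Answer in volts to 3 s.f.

ρ = 26.1 nΩ·m = 2.61×10^-8 Ω·m
A = π(0.812/2 mm)² = π(4.0600e-04 m)² = 5.178e-07 m²
R₍25₎ = ρL/A = (2.61×10^-8)(56.2)/(5.178e-07) = 2.833 Ω
R₍166₎ = R₍25₎(1 + αΔT) = 2.833 × (1 + 0.0041×141) = 4.47 Ω
V = IR = 10.4 × 4.47 = 46.5 V

46.5 V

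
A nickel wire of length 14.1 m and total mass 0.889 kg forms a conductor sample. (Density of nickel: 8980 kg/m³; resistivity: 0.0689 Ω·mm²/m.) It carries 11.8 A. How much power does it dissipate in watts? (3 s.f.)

ρ = 0.0689 Ω·mm²/m = 6.89×10^-8 Ω·m
A = m/(density·L) = 0.889/(8980×14.1) = 7.0211e-06 m²
R = ρL/A = (6.89×10^-8)(14.1)/(7.0211e-06) = 0.1384 Ω
P = I²R = (11.8)² × 0.1384 = 19.3 W

19.3 W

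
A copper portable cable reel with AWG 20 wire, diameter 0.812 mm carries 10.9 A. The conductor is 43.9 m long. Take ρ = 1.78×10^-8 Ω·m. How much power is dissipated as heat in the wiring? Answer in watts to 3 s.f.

A = π(0.812/2 mm)² = π(4.0600e-04 m)² = 5.178e-07 m²
R = ρL/A = (1.78×10^-8)(43.9)/(5.178e-07) = 1.509 Ω
P = I²R = (10.9)² × 1.509 = 179 W

179 W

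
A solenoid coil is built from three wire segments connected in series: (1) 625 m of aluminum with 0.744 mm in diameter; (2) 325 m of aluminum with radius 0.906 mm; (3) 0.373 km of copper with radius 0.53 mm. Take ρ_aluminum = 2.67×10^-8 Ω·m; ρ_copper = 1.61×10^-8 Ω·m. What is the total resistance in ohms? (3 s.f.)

Seg 1: A = π(d/2)² = π(3.7200e-04 m)² = 4.347e-07 m²
R_1 = (2.67×10^-8)(625)/(4.347e-07) = 38.38 Ω
Seg 2: A = πr² = π(9.0600e-04 m)² = 2.579e-06 m²
R_2 = (2.67×10^-8)(325)/(2.579e-06) = 3.365 Ω
Seg 3: A = πr² = π(5.3000e-04 m)² = 8.825e-07 m²
R_3 = (1.61×10^-8)(373)/(8.825e-07) = 6.805 Ω
R_total = R_1 + R_2 + R_3 = 48.6 Ω

48.6 Ω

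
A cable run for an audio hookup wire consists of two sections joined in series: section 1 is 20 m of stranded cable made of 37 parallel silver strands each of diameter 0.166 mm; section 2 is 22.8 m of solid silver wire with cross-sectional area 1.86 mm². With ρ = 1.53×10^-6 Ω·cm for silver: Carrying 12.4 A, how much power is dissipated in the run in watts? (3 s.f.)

ρ = 1.53×10^-6 Ω·cm = 1.53×10^-8 Ω·m
Section 1: A_strand = π(8.3000e-05)² = 2.164e-08 m²; R₁ = ρL/(N·A_s) = (1.53×10^-8)(20)/(37×2.164e-08) = 0.3821 Ω
Section 2: A = 1.86 mm² = 1.860e-06 m²
R₂ = (1.53×10^-8)(22.8)/(1.860e-06) = 0.1875 Ω
R = R₁ + R₂ = 0.5697 Ω
P = I²R = (12.4)² × 0.5697 = 87.6 W

87.6 W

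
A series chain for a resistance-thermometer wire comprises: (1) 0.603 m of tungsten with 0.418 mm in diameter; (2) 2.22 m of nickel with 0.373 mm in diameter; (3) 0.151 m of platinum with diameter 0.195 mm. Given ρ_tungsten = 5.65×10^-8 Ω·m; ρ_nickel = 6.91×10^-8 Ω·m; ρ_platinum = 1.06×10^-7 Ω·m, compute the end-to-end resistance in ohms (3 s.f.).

Seg 1: A = π(d/2)² = π(2.0900e-04 m)² = 1.372e-07 m²
R_1 = (5.65×10^-8)(0.603)/(1.372e-07) = 0.2483 Ω
Seg 2: A = π(d/2)² = π(1.8650e-04 m)² = 1.093e-07 m²
R_2 = (6.91×10^-8)(2.22)/(1.093e-07) = 1.404 Ω
Seg 3: A = π(d/2)² = π(9.7500e-05 m)² = 2.986e-08 m²
R_3 = (1.06×10^-7)(0.151)/(2.986e-08) = 0.5359 Ω
R_total = R_1 + R_2 + R_3 = 2.19 Ω

2.19 Ω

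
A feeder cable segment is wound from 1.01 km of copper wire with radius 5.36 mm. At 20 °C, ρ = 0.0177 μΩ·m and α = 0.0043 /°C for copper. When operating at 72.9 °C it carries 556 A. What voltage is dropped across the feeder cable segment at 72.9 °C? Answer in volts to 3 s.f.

135 V

ρ = 0.0177 μΩ·m = 1.77×10^-8 Ω·m
A = πr² = π(5.3600e-03 m)² = 9.026e-05 m²
R₍20₎ = ρL/A = (1.77×10^-8)(1010)/(9.026e-05) = 0.1981 Ω
R₍72.9₎ = R₍20₎(1 + αΔT) = 0.1981 × (1 + 0.0043×52.9) = 0.2431 Ω
V = IR = 556 × 0.2431 = 135 V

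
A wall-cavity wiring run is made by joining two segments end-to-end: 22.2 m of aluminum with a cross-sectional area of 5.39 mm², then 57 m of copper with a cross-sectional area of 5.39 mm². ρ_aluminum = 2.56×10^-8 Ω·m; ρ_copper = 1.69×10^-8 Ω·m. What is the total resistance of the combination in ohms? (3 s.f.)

0.284 Ω

Segment 1: A = 5.39 mm² = 5.390e-06 m²
R₁ = ρL/A = (2.56×10^-8)(22.2)/(5.390e-06) = 0.1054 Ω
R₂ = (1.69×10^-8)(57)/(5.390e-06) = 0.1787 Ω
R = R₁ + R₂ = 0.284 Ω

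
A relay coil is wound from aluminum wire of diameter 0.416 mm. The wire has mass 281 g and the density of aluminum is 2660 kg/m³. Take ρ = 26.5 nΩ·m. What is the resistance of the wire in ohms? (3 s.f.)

ρ = 26.5 nΩ·m = 2.65×10^-8 Ω·m
A = π(d/2)² = π(2.0800e-04 m)² = 1.3592e-07 m²
L = m/(density·A) = 0.281/(2660×1.3592e-07) = 777.2 m
R = ρL/A = (2.65×10^-8)(777.2)/(1.3592e-07) = 152 Ω

152 Ω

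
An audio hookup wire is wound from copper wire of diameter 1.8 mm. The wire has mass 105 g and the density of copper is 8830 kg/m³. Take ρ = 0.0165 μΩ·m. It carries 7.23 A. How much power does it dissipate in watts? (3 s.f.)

ρ = 0.0165 μΩ·m = 1.65×10^-8 Ω·m
A = π(d/2)² = π(9.0000e-04 m)² = 2.5447e-06 m²
L = m/(density·A) = 0.105/(8830×2.5447e-06) = 4.673 m
R = ρL/A = (1.65×10^-8)(4.673)/(2.5447e-06) = 0.0303 Ω
P = I²R = (7.23)² × 0.0303 = 1.58 W

1.58 W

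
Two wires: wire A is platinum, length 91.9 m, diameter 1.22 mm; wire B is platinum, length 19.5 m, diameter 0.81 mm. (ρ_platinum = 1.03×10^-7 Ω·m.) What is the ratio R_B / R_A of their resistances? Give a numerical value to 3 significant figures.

0.481

R ∝ ρL/d², so R_B/R_A = (L_B/L_A) × (d_A/d_B)²
= (19.5/91.9) × (1.22/0.81)² = 0.481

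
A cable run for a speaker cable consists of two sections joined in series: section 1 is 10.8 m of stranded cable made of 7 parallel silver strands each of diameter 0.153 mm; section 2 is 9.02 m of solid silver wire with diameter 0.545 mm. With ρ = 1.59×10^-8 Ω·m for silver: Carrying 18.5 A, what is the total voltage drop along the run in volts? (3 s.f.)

Section 1: A_strand = π(7.6500e-05)² = 1.839e-08 m²; R₁ = ρL/(N·A_s) = (1.59×10^-8)(10.8)/(7×1.839e-08) = 1.334 Ω
Section 2: A = π(d/2)² = π(2.7250e-04 m)² = 2.333e-07 m²
R₂ = (1.59×10^-8)(9.02)/(2.333e-07) = 0.6148 Ω
R = R₁ + R₂ = 1.949 Ω
V = IR = 18.5 × 1.949 = 36.1 V

36.1 V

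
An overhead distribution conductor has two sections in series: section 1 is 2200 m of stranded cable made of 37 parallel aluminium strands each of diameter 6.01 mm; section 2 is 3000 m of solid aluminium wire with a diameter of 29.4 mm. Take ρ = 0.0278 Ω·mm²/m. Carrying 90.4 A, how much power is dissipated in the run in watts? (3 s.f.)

1480 W

ρ = 0.0278 Ω·mm²/m = 2.78×10^-8 Ω·m
Section 1: A_strand = π(3.0050e-03)² = 2.837e-05 m²; R₁ = ρL/(N·A_s) = (2.78×10^-8)(2200)/(37×2.837e-05) = 0.05827 Ω
Section 2: A = π(d/2)² = π(1.4700e-02 m)² = 6.789e-04 m²
R₂ = (2.78×10^-8)(3000)/(6.789e-04) = 0.1229 Ω
R = R₁ + R₂ = 0.1811 Ω
P = I²R = (90.4)² × 0.1811 = 1480 W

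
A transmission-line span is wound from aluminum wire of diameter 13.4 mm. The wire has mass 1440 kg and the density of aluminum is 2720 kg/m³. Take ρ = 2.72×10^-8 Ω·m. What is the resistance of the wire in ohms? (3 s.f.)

A = π(d/2)² = π(6.7000e-03 m)² = 1.4103e-04 m²
L = m/(density·A) = 1440/(2720×1.4103e-04) = 3754 m
R = ρL/A = (2.72×10^-8)(3754)/(1.4103e-04) = 0.724 Ω

0.724 Ω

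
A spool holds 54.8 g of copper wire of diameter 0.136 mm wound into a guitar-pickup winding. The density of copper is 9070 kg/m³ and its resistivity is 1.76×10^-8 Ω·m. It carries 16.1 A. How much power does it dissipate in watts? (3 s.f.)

A = π(d/2)² = π(6.8000e-05 m)² = 1.4527e-08 m²
L = m/(density·A) = 0.0548/(9070×1.4527e-08) = 415.9 m
R = ρL/A = (1.76×10^-8)(415.9)/(1.4527e-08) = 503.9 Ω
P = I²R = (16.1)² × 503.9 = 1.31×10^5 W

1.31×10^5 W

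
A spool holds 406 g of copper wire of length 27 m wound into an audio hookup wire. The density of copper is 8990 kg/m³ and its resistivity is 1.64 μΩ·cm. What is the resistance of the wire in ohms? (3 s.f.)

ρ = 1.64 μΩ·cm = 1.64×10^-8 Ω·m
A = m/(density·L) = 0.406/(8990×27) = 1.6726e-06 m²
R = ρL/A = (1.64×10^-8)(27)/(1.6726e-06) = 0.265 Ω

0.265 Ω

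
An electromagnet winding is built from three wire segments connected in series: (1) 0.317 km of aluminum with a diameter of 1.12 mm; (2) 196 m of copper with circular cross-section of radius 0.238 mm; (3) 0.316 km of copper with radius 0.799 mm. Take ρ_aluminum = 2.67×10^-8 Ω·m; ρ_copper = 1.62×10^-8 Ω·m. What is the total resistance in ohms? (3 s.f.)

Seg 1: A = π(d/2)² = π(5.6000e-04 m)² = 9.852e-07 m²
R_1 = (2.67×10^-8)(317)/(9.852e-07) = 8.591 Ω
Seg 2: A = πr² = π(2.3800e-04 m)² = 1.780e-07 m²
R_2 = (1.62×10^-8)(196)/(1.780e-07) = 17.84 Ω
Seg 3: A = πr² = π(7.9900e-04 m)² = 2.006e-06 m²
R_3 = (1.62×10^-8)(316)/(2.006e-06) = 2.552 Ω
R_total = R_1 + R_2 + R_3 = 29.0 Ω

29.0 Ω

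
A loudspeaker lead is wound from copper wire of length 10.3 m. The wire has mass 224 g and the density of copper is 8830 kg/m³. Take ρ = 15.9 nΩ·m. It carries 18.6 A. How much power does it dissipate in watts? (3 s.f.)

23.0 W

ρ = 15.9 nΩ·m = 1.59×10^-8 Ω·m
A = m/(density·L) = 0.224/(8830×10.3) = 2.4629e-06 m²
R = ρL/A = (1.59×10^-8)(10.3)/(2.4629e-06) = 0.06649 Ω
P = I²R = (18.6)² × 0.06649 = 23.0 W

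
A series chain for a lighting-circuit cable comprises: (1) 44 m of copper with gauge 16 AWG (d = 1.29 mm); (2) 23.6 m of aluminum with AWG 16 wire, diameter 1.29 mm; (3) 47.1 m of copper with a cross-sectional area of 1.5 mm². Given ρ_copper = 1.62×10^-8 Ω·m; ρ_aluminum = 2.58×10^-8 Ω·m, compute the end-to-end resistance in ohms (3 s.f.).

1.52 Ω

Seg 1: A = π(1.29/2 mm)² = π(6.4500e-04 m)² = 1.307e-06 m²
R_1 = (1.62×10^-8)(44)/(1.307e-06) = 0.5454 Ω
Seg 2: A = π(1.29/2 mm)² = π(6.4500e-04 m)² = 1.307e-06 m²
R_2 = (2.58×10^-8)(23.6)/(1.307e-06) = 0.4659 Ω
Seg 3: A = 1.5 mm² = 1.500e-06 m²
R_3 = (1.62×10^-8)(47.1)/(1.500e-06) = 0.5087 Ω
R_total = R_1 + R_2 + R_3 = 1.52 Ω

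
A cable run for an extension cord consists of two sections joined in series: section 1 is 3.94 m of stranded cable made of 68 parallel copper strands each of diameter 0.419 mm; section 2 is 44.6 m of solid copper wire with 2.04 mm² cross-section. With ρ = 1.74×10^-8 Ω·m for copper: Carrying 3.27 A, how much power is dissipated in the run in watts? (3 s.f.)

4.15 W

Section 1: A_strand = π(2.0950e-04)² = 1.379e-07 m²; R₁ = ρL/(N·A_s) = (1.74×10^-8)(3.94)/(68×1.379e-07) = 0.007312 Ω
Section 2: A = 2.04 mm² = 2.040e-06 m²
R₂ = (1.74×10^-8)(44.6)/(2.040e-06) = 0.3804 Ω
R = R₁ + R₂ = 0.3877 Ω
P = I²R = (3.27)² × 0.3877 = 4.15 W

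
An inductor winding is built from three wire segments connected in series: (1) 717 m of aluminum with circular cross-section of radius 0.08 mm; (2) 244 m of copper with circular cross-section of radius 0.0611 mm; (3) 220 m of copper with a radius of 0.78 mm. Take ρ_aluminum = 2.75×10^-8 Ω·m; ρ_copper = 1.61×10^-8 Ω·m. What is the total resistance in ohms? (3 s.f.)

1320 Ω

Seg 1: A = πr² = π(8.0000e-05 m)² = 2.011e-08 m²
R_1 = (2.75×10^-8)(717)/(2.011e-08) = 980.7 Ω
Seg 2: A = πr² = π(6.1100e-05 m)² = 1.173e-08 m²
R_2 = (1.61×10^-8)(244)/(1.173e-08) = 335 Ω
Seg 3: A = πr² = π(7.8000e-04 m)² = 1.911e-06 m²
R_3 = (1.61×10^-8)(220)/(1.911e-06) = 1.853 Ω
R_total = R_1 + R_2 + R_3 = 1320 Ω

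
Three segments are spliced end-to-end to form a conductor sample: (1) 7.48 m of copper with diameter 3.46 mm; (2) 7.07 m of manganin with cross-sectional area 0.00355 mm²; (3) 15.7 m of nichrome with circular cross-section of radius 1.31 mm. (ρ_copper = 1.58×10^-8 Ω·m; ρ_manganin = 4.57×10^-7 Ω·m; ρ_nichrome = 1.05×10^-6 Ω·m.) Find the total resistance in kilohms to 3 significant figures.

Seg 1: A = π(d/2)² = π(1.7300e-03 m)² = 9.402e-06 m²
R_1 = (1.58×10^-8)(7.48)/(9.402e-06) = 0.01257 Ω
Seg 2: A = 0.00355 mm² = 3.550e-09 m²
R_2 = (4.57×10^-7)(7.07)/(3.550e-09) = 910.1 Ω
Seg 3: A = πr² = π(1.3100e-03 m)² = 5.391e-06 m²
R_3 = (1.05×10^-6)(15.7)/(5.391e-06) = 3.058 Ω
R_total = R_1 + R_2 + R_3 = 0.913 kΩ

0.913 kΩ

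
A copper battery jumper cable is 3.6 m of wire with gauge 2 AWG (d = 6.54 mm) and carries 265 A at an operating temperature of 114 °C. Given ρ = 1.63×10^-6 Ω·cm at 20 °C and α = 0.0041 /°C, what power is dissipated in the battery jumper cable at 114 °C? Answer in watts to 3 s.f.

170 W

ρ = 1.63×10^-6 Ω·cm = 1.63×10^-8 Ω·m
A = π(6.54/2 mm)² = π(3.2700e-03 m)² = 3.359e-05 m²
R₍20₎ = ρL/A = (1.63×10^-8)(3.6)/(3.359e-05) = 0.001747 Ω
R₍114₎ = R₍20₎(1 + αΔT) = 0.001747 × (1 + 0.0041×94) = 0.00242 Ω
P = I²R = (265)² × 0.00242 = 170 W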